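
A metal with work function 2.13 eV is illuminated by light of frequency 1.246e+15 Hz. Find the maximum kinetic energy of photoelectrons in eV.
3.0230 eV

Using Einstein's photoelectric equation: KE_max = hf - φ

First, calculate the photon energy:
E_photon = hf = (6.626×10⁻³⁴ J·s)(1.246e+15 Hz)
E_photon = 5.1530 eV

Then, the maximum kinetic energy:
KE_max = E_photon - φ = 5.1530 eV - 2.13 eV = 3.0230 eV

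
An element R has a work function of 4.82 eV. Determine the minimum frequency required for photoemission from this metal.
1.1655e+15 Hz

The threshold frequency is when the photon energy equals the work function:
hf₀ = φ

Solving for f₀:
f₀ = φ/h = (4.82 eV × 1.602×10⁻¹⁹ J/eV) / (6.626×10⁻³⁴ J·s)
f₀ = 1.1655e+15 Hz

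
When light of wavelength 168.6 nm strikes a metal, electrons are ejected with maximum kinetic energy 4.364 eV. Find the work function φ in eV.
2.99 eV

From Einstein's photoelectric equation: KE_max = hf - φ = hc/λ - φ

Rearranging for φ:
φ = hc/λ - KE_max

Calculate photon energy:
E_photon = hc/λ = 7.3537 eV

Therefore:
φ = 7.3537 - 4.364 = 2.99 eV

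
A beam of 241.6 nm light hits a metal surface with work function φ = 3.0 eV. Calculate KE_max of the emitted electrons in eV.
2.1318 eV

Using Einstein's photoelectric equation: KE_max = hf - φ = hc/λ - φ

First, calculate the photon energy:
E_photon = hc/λ = (6.626×10⁻³⁴ J·s)(3×10⁸ m/s) / (241.6×10⁻⁹ m)
E_photon = 5.1318 eV

Then, the maximum kinetic energy:
KE_max = E_photon - φ = 5.1318 eV - 3.0 eV = 2.1318 eV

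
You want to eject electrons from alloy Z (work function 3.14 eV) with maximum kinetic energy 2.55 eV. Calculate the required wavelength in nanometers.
217.90 nm

From Einstein's equation: KE_max = hc/λ - φ

Rearranging for λ:
hc/λ = KE_max + φ
λ = hc/(KE_max + φ)

Required photon energy:
E_photon = KE_max + φ = 2.55 + 3.14 = 5.69 eV

Required wavelength:
λ = hc/E_photon = (6.626×10⁻³⁴)(3×10⁸) / (5.69 × 1.602×10⁻¹⁹)
λ = 217.90 nm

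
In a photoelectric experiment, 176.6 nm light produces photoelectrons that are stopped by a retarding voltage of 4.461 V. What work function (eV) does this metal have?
2.56 eV

The stopping potential gives the maximum kinetic energy: KE_max = eV_s = 4.461 eV

From Einstein's photoelectric equation: KE_max = hc/λ - φ
Rearranging: φ = hc/λ - KE_max

Calculate photon energy:
E_photon = hc/λ = (6.626×10⁻³⁴ J·s)(3×10⁸ m/s) / (176.6×10⁻⁹ m) = 7.0206 eV

Therefore:
φ = 7.0206 - 4.461 = 2.56 eV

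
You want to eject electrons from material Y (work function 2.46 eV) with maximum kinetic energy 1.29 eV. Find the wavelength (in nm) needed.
330.62 nm

From Einstein's equation: KE_max = hc/λ - φ

Rearranging for λ:
hc/λ = KE_max + φ
λ = hc/(KE_max + φ)

Required photon energy:
E_photon = KE_max + φ = 1.29 + 2.46 = 3.75 eV

Required wavelength:
λ = hc/E_photon = (6.626×10⁻³⁴)(3×10⁸) / (3.75 × 1.602×10⁻¹⁹)
λ = 330.62 nm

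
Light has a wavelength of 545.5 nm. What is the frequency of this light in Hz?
5.4957e+14 Hz

Using the wave equation: c = fλ

Solving for frequency:
f = c/λ = (3×10⁸ m/s) / (545.5×10⁻⁹ m)
f = 5.4957e+14 Hz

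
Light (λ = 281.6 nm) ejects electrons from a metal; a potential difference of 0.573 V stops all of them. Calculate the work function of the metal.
3.83 eV

The stopping potential gives the maximum kinetic energy: KE_max = eV_s = 0.573 eV

From Einstein's photoelectric equation: KE_max = hc/λ - φ
Rearranging: φ = hc/λ - KE_max

Calculate photon energy:
E_photon = hc/λ = (6.626×10⁻³⁴ J·s)(3×10⁸ m/s) / (281.6×10⁻⁹ m) = 4.4028 eV

Therefore:
φ = 4.4028 - 0.573 = 3.83 eV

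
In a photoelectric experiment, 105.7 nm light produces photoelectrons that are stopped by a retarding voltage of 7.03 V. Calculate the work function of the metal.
4.70 eV

The stopping potential gives the maximum kinetic energy: KE_max = eV_s = 7.03 eV

From Einstein's photoelectric equation: KE_max = hc/λ - φ
Rearranging: φ = hc/λ - KE_max

Calculate photon energy:
E_photon = hc/λ = (6.626×10⁻³⁴ J·s)(3×10⁸ m/s) / (105.7×10⁻⁹ m) = 11.7298 eV

Therefore:
φ = 11.7298 - 7.03 = 4.70 eV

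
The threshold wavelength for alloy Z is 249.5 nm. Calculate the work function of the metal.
4.97 eV

At the threshold wavelength, photon energy equals work function:
φ = hc/λ₀

Calculating:
φ = (6.626×10⁻³⁴ J·s)(3×10⁸ m/s) / (249.5×10⁻⁹ m)
φ = 4.97 eV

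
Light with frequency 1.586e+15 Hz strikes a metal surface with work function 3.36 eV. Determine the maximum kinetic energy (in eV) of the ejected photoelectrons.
3.1992 eV

Using Einstein's photoelectric equation: KE_max = hf - φ

First, calculate the photon energy:
E_photon = hf = (6.626×10⁻³⁴ J·s)(1.586e+15 Hz)
E_photon = 6.5592 eV

Then, the maximum kinetic energy:
KE_max = E_photon - φ = 6.5592 eV - 3.36 eV = 3.1992 eV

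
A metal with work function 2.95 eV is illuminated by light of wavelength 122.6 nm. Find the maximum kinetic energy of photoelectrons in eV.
7.1629 eV

Using Einstein's photoelectric equation: KE_max = hf - φ = hc/λ - φ

First, calculate the photon energy:
E_photon = hc/λ = (6.626×10⁻³⁴ J·s)(3×10⁸ m/s) / (122.6×10⁻⁹ m)
E_photon = 10.1129 eV

Then, the maximum kinetic energy:
KE_max = E_photon - φ = 10.1129 eV - 2.95 eV = 7.1629 eV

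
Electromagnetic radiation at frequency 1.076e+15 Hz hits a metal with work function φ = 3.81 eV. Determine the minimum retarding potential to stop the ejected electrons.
0.6400 V

The stopping potential V_s satisfies: eV_s = KE_max

First, find KE_max using Einstein's equation:
E_photon = hf = (6.626×10⁻³⁴ J·s)(1.076e+15 Hz) = 4.4500 eV
KE_max = E_photon - φ = 4.4500 - 3.81 = 0.6400 eV

Since eV_s = KE_max:
V_s = KE_max/e = 0.6400 V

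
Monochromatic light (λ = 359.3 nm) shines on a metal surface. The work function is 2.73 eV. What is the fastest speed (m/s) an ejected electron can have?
5.0351e+05 m/s

First, find the maximum kinetic energy:
E_photon = hc/λ = 3.4507 eV
KE_max = E_photon - φ = 3.4507 - 2.73 = 0.7207 eV

Convert to Joules: KE_max = 0.7207 × 1.602×10⁻¹⁹ J = 1.1547e-19 J

Then use KE = ½mv² to find velocity:
v = √(2·KE/m) = √(2 × 1.1547e-19 J / 9.109e-31 kg)
v = 5.0351e+05 m/s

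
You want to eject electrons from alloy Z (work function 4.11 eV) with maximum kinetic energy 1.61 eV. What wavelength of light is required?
216.76 nm

From Einstein's equation: KE_max = hc/λ - φ

Rearranging for λ:
hc/λ = KE_max + φ
λ = hc/(KE_max + φ)

Required photon energy:
E_photon = KE_max + φ = 1.61 + 4.11 = 5.72 eV

Required wavelength:
λ = hc/E_photon = (6.626×10⁻³⁴)(3×10⁸) / (5.72 × 1.602×10⁻¹⁹)
λ = 216.76 nm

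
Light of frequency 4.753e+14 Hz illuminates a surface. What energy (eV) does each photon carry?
1.9657 eV

Using E = hf:

E = hf = (6.626×10⁻³⁴ J·s)(4.753e+14 Hz)
E = 1.9657 eV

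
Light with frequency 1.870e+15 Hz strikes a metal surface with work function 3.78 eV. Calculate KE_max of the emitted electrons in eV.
3.9537 eV

Using Einstein's photoelectric equation: KE_max = hf - φ

First, calculate the photon energy:
E_photon = hf = (6.626×10⁻³⁴ J·s)(1.870e+15 Hz)
E_photon = 7.7337 eV

Then, the maximum kinetic energy:
KE_max = E_photon - φ = 7.7337 eV - 3.78 eV = 3.9537 eV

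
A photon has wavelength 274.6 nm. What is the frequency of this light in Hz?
1.0917e+15 Hz

Using the wave equation: c = fλ

Solving for frequency:
f = c/λ = (3×10⁸ m/s) / (274.6×10⁻⁹ m)
f = 1.0917e+15 Hz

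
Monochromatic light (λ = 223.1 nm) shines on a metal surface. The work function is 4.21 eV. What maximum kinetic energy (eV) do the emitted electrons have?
1.3473 eV

Using Einstein's photoelectric equation: KE_max = hf - φ = hc/λ - φ

First, calculate the photon energy:
E_photon = hc/λ = (6.626×10⁻³⁴ J·s)(3×10⁸ m/s) / (223.1×10⁻⁹ m)
E_photon = 5.5573 eV

Then, the maximum kinetic energy:
KE_max = E_photon - φ = 5.5573 eV - 4.21 eV = 1.3473 eV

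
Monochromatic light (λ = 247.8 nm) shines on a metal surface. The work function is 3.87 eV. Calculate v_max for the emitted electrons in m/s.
6.3142e+05 m/s

First, find the maximum kinetic energy:
E_photon = hc/λ = 5.0034 eV
KE_max = E_photon - φ = 5.0034 - 3.87 = 1.1334 eV

Convert to Joules: KE_max = 1.1334 × 1.602×10⁻¹⁹ J = 1.8159e-19 J

Then use KE = ½mv² to find velocity:
v = √(2·KE/m) = √(2 × 1.8159e-19 J / 9.109e-31 kg)
v = 6.3142e+05 m/s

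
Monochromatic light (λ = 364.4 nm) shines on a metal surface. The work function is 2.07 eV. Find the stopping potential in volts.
1.3324 V

The stopping potential V_s satisfies: eV_s = KE_max

First, find KE_max using Einstein's equation:
E_photon = hc/λ = 3.4024 eV
KE_max = E_photon - φ = 3.4024 - 2.07 = 1.3324 eV

Since eV_s = KE_max:
V_s = KE_max/e = 1.3324 V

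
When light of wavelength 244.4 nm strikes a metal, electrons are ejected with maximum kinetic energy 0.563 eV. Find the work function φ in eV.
4.51 eV

From Einstein's photoelectric equation: KE_max = hf - φ = hc/λ - φ

Rearranging for φ:
φ = hc/λ - KE_max

Calculate photon energy:
E_photon = hc/λ = 5.0730 eV

Therefore:
φ = 5.0730 - 0.563 = 4.51 eV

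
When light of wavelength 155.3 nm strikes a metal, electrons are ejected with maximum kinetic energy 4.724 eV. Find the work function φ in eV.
3.26 eV

From Einstein's photoelectric equation: KE_max = hf - φ = hc/λ - φ

Rearranging for φ:
φ = hc/λ - KE_max

Calculate photon energy:
E_photon = hc/λ = 7.9835 eV

Therefore:
φ = 7.9835 - 4.724 = 3.26 eV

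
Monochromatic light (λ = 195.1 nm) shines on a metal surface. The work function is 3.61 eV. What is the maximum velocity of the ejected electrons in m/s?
9.8263e+05 m/s

First, find the maximum kinetic energy:
E_photon = hc/λ = 6.3549 eV
KE_max = E_photon - φ = 6.3549 - 3.61 = 2.7449 eV

Convert to Joules: KE_max = 2.7449 × 1.602×10⁻¹⁹ J = 4.3978e-19 J

Then use KE = ½mv² to find velocity:
v = √(2·KE/m) = √(2 × 4.3978e-19 J / 9.109e-31 kg)
v = 9.8263e+05 m/s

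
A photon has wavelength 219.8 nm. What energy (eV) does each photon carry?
5.6408 eV

Using E = hf = hc/λ:

E = hc/λ = (6.626×10⁻³⁴ J·s)(3×10⁸ m/s) / (219.8×10⁻⁹ m)
E = 5.6408 eV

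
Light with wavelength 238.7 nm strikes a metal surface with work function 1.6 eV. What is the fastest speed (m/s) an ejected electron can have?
1.1244e+06 m/s

First, find the maximum kinetic energy:
E_photon = hc/λ = 5.1941 eV
KE_max = E_photon - φ = 5.1941 - 1.6 = 3.5941 eV

Convert to Joules: KE_max = 3.5941 × 1.602×10⁻¹⁹ J = 5.7585e-19 J

Then use KE = ½mv² to find velocity:
v = √(2·KE/m) = √(2 × 5.7585e-19 J / 9.109e-31 kg)
v = 1.1244e+06 m/s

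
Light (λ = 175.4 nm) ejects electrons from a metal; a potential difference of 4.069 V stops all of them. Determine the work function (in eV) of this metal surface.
3.00 eV

The stopping potential gives the maximum kinetic energy: KE_max = eV_s = 4.069 eV

From Einstein's photoelectric equation: KE_max = hc/λ - φ
Rearranging: φ = hc/λ - KE_max

Calculate photon energy:
E_photon = hc/λ = (6.626×10⁻³⁴ J·s)(3×10⁸ m/s) / (175.4×10⁻⁹ m) = 7.0687 eV

Therefore:
φ = 7.0687 - 4.069 = 3.00 eV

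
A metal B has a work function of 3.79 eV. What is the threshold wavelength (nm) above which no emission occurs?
327.14 nm

The threshold wavelength is when the photon energy equals the work function:
hc/λ₀ = φ

Solving for λ₀:
λ₀ = hc/φ = (6.626×10⁻³⁴ J·s)(3×10⁸ m/s) / (3.79 eV × 1.602×10⁻¹⁹ J/eV)
λ₀ = 327.14 nm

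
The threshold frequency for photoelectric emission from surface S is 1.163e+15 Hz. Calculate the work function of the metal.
4.81 eV

At the threshold frequency, photon energy equals work function:
φ = hf₀

Calculating:
φ = (6.626×10⁻³⁴ J·s)(1.163e+15 Hz)
φ = 4.81 eV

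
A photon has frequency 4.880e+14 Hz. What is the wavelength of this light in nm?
614.33 nm

Using the wave equation: c = fλ

Solving for wavelength:
λ = c/f = (3×10⁸ m/s) / (4.880e+14 Hz)
λ = 614.33 nm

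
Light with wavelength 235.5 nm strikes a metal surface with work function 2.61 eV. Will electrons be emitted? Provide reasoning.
Yes

For photoemission, the photon energy must exceed the work function.

Photon energy: E = hc/λ = 5.2647 eV
Work function: φ = 2.61 eV

Since E_photon (5.2647 eV) > φ (2.61 eV), photoemission WILL occur.
The threshold wavelength is λ₀ = hc/φ = 475.0 nm.
Since 235.5 nm < 475.0 nm, the light has sufficient energy.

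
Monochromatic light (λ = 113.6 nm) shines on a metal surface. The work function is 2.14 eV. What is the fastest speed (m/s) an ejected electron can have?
1.7568e+06 m/s

First, find the maximum kinetic energy:
E_photon = hc/λ = 10.9141 eV
KE_max = E_photon - φ = 10.9141 - 2.14 = 8.7741 eV

Convert to Joules: KE_max = 8.7741 × 1.602×10⁻¹⁹ J = 1.4058e-18 J

Then use KE = ½mv² to find velocity:
v = √(2·KE/m) = √(2 × 1.4058e-18 J / 9.109e-31 kg)
v = 1.7568e+06 m/s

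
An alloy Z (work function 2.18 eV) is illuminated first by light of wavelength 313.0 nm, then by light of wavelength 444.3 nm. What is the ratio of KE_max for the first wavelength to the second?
2.9173

Using Einstein's equation: KE_max = hc/λ - φ

For λ₁ = 313.0 nm:
E₁ = hc/λ₁ = 3.9612 eV
KE₁ = E₁ - φ = 3.9612 - 2.18 = 1.7812 eV

For λ₂ = 444.3 nm:
E₂ = hc/λ₂ = 2.7906 eV
KE₂ = E₂ - φ = 2.7906 - 2.18 = 0.6106 eV

Ratio: KE₁/KE₂ = 1.7812/0.6106 = 2.9173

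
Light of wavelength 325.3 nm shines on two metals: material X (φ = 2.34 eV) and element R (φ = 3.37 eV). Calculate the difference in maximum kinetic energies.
1.0300 eV

Using KE_max = hc/λ - φ for each metal:

Photon energy: E = hc/λ = 3.8114 eV

For material X (φ₁ = 2.34 eV):
KE₁ = E - φ₁ = 3.8114 - 2.34 = 1.4714 eV

For element R (φ₂ = 3.37 eV):
KE₂ = E - φ₂ = 3.8114 - 3.37 = 0.4414 eV

Difference:
ΔKE = KE₁ - KE₂ = 1.4714 - 0.4414 = 1.0300 eV

Note: The difference equals the difference in work functions: 3.37 - 2.34 = 1.03 eV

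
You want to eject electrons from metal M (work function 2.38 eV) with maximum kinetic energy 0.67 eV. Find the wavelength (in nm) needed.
406.51 nm

From Einstein's equation: KE_max = hc/λ - φ

Rearranging for λ:
hc/λ = KE_max + φ
λ = hc/(KE_max + φ)

Required photon energy:
E_photon = KE_max + φ = 0.67 + 2.38 = 3.05 eV

Required wavelength:
λ = hc/E_photon = (6.626×10⁻³⁴)(3×10⁸) / (3.05 × 1.602×10⁻¹⁹)
λ = 406.51 nm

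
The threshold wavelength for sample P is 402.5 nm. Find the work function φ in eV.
3.08 eV

At the threshold wavelength, photon energy equals work function:
φ = hc/λ₀

Calculating:
φ = (6.626×10⁻³⁴ J·s)(3×10⁸ m/s) / (402.5×10⁻⁹ m)
φ = 3.08 eV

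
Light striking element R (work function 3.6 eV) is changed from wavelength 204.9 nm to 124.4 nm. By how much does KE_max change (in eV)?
3.9156 eV

Using Einstein's equation: KE_max = hc/λ - φ

For λ₁ = 204.9 nm:
KE₁ = hc/λ₁ - φ = 6.0510 - 3.6 = 2.4510 eV

For λ₂ = 124.4 nm:
KE₂ = hc/λ₂ - φ = 9.9666 - 3.6 = 6.3666 eV

Change in KE:
ΔKE = KE₂ - KE₁ = 6.3666 - 2.4510 = 3.9156 eV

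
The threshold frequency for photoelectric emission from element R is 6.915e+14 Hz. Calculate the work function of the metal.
2.86 eV

At the threshold frequency, photon energy equals work function:
φ = hf₀

Calculating:
φ = (6.626×10⁻³⁴ J·s)(6.915e+14 Hz)
φ = 2.86 eV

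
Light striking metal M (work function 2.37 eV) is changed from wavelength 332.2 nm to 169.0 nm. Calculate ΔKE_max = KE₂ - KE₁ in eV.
3.6041 eV

Using Einstein's equation: KE_max = hc/λ - φ

For λ₁ = 332.2 nm:
KE₁ = hc/λ₁ - φ = 3.7322 - 2.37 = 1.3622 eV

For λ₂ = 169.0 nm:
KE₂ = hc/λ₂ - φ = 7.3363 - 2.37 = 4.9663 eV

Change in KE:
ΔKE = KE₂ - KE₁ = 4.9663 - 1.3622 = 3.6041 eV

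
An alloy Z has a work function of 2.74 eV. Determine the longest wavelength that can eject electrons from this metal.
452.50 nm

The threshold wavelength is when the photon energy equals the work function:
hc/λ₀ = φ

Solving for λ₀:
λ₀ = hc/φ = (6.626×10⁻³⁴ J·s)(3×10⁸ m/s) / (2.74 eV × 1.602×10⁻¹⁹ J/eV)
λ₀ = 452.50 nm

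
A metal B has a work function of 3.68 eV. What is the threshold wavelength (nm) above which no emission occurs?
336.91 nm

The threshold wavelength is when the photon energy equals the work function:
hc/λ₀ = φ

Solving for λ₀:
λ₀ = hc/φ = (6.626×10⁻³⁴ J·s)(3×10⁸ m/s) / (3.68 eV × 1.602×10⁻¹⁹ J/eV)
λ₀ = 336.91 nm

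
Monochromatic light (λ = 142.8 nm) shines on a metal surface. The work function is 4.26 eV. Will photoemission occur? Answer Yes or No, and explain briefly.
Yes

For photoemission, the photon energy must exceed the work function.

Photon energy: E = hc/λ = 8.6824 eV
Work function: φ = 4.26 eV

Since E_photon (8.6824 eV) > φ (4.26 eV), photoemission WILL occur.
The threshold wavelength is λ₀ = hc/φ = 291.0 nm.
Since 142.8 nm < 291.0 nm, the light has sufficient energy.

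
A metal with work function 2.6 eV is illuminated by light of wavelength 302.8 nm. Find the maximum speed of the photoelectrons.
7.2508e+05 m/s

First, find the maximum kinetic energy:
E_photon = hc/λ = 4.0946 eV
KE_max = E_photon - φ = 4.0946 - 2.6 = 1.4946 eV

Convert to Joules: KE_max = 1.4946 × 1.602×10⁻¹⁹ J = 2.3946e-19 J

Then use KE = ½mv² to find velocity:
v = √(2·KE/m) = √(2 × 2.3946e-19 J / 9.109e-31 kg)
v = 7.2508e+05 m/s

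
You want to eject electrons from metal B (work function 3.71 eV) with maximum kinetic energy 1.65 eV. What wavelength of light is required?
231.31 nm

From Einstein's equation: KE_max = hc/λ - φ

Rearranging for λ:
hc/λ = KE_max + φ
λ = hc/(KE_max + φ)

Required photon energy:
E_photon = KE_max + φ = 1.65 + 3.71 = 5.36 eV

Required wavelength:
λ = hc/E_photon = (6.626×10⁻³⁴)(3×10⁸) / (5.36 × 1.602×10⁻¹⁹)
λ = 231.31 nm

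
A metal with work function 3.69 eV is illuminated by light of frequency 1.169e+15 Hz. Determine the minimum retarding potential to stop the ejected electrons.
1.1446 V

The stopping potential V_s satisfies: eV_s = KE_max

First, find KE_max using Einstein's equation:
E_photon = hf = (6.626×10⁻³⁴ J·s)(1.169e+15 Hz) = 4.8346 eV
KE_max = E_photon - φ = 4.8346 - 3.69 = 1.1446 eV

Since eV_s = KE_max:
V_s = KE_max/e = 1.1446 V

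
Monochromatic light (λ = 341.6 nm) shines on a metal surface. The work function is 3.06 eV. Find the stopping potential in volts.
0.5695 V

The stopping potential V_s satisfies: eV_s = KE_max

First, find KE_max using Einstein's equation:
E_photon = hc/λ = 3.6295 eV
KE_max = E_photon - φ = 3.6295 - 3.06 = 0.5695 eV

Since eV_s = KE_max:
V_s = KE_max/e = 0.5695 V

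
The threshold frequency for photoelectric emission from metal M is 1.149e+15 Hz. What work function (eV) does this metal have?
4.75 eV

At the threshold frequency, photon energy equals work function:
φ = hf₀

Calculating:
φ = (6.626×10⁻³⁴ J·s)(1.149e+15 Hz)
φ = 4.75 eV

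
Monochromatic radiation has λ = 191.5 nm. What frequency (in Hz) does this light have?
1.5655e+15 Hz

Using the wave equation: c = fλ

Solving for frequency:
f = c/λ = (3×10⁸ m/s) / (191.5×10⁻⁹ m)
f = 1.5655e+15 Hz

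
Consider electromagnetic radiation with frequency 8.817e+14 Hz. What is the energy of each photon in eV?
3.6464 eV

Using E = hf:

E = hf = (6.626×10⁻³⁴ J·s)(8.817e+14 Hz)
E = 3.6464 eV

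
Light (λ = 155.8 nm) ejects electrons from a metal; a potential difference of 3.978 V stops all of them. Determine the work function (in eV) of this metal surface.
3.98 eV

The stopping potential gives the maximum kinetic energy: KE_max = eV_s = 3.978 eV

From Einstein's photoelectric equation: KE_max = hc/λ - φ
Rearranging: φ = hc/λ - KE_max

Calculate photon energy:
E_photon = hc/λ = (6.626×10⁻³⁴ J·s)(3×10⁸ m/s) / (155.8×10⁻⁹ m) = 7.9579 eV

Therefore:
φ = 7.9579 - 3.978 = 3.98 eV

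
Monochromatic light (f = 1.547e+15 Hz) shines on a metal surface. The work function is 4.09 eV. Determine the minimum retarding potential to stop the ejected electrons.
2.3079 V

The stopping potential V_s satisfies: eV_s = KE_max

First, find KE_max using Einstein's equation:
E_photon = hf = (6.626×10⁻³⁴ J·s)(1.547e+15 Hz) = 6.3979 eV
KE_max = E_photon - φ = 6.3979 - 4.09 = 2.3079 eV

Since eV_s = KE_max:
V_s = KE_max/e = 2.3079 V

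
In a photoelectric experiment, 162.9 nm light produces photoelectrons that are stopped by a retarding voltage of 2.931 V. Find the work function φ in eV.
4.68 eV

The stopping potential gives the maximum kinetic energy: KE_max = eV_s = 2.931 eV

From Einstein's photoelectric equation: KE_max = hc/λ - φ
Rearranging: φ = hc/λ - KE_max

Calculate photon energy:
E_photon = hc/λ = (6.626×10⁻³⁴ J·s)(3×10⁸ m/s) / (162.9×10⁻⁹ m) = 7.6111 eV

Therefore:
φ = 7.6111 - 2.931 = 4.68 eV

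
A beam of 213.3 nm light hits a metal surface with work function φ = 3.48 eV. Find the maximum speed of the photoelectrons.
9.0584e+05 m/s

First, find the maximum kinetic energy:
E_photon = hc/λ = 5.8127 eV
KE_max = E_photon - φ = 5.8127 - 3.48 = 2.3327 eV

Convert to Joules: KE_max = 2.3327 × 1.602×10⁻¹⁹ J = 3.7373e-19 J

Then use KE = ½mv² to find velocity:
v = √(2·KE/m) = √(2 × 3.7373e-19 J / 9.109e-31 kg)
v = 9.0584e+05 m/s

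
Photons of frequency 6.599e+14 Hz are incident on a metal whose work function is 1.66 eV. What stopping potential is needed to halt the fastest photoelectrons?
1.0691 V

The stopping potential V_s satisfies: eV_s = KE_max

First, find KE_max using Einstein's equation:
E_photon = hf = (6.626×10⁻³⁴ J·s)(6.599e+14 Hz) = 2.7291 eV
KE_max = E_photon - φ = 2.7291 - 1.66 = 1.0691 eV

Since eV_s = KE_max:
V_s = KE_max/e = 1.0691 V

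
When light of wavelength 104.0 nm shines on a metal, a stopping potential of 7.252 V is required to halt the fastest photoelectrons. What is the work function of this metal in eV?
4.67 eV

The stopping potential gives the maximum kinetic energy: KE_max = eV_s = 7.252 eV

From Einstein's photoelectric equation: KE_max = hc/λ - φ
Rearranging: φ = hc/λ - KE_max

Calculate photon energy:
E_photon = hc/λ = (6.626×10⁻³⁴ J·s)(3×10⁸ m/s) / (104.0×10⁻⁹ m) = 11.9216 eV

Therefore:
φ = 11.9216 - 7.252 = 4.67 eV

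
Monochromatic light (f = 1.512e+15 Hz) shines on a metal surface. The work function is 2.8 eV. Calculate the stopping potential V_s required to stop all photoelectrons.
3.4531 V

The stopping potential V_s satisfies: eV_s = KE_max

First, find KE_max using Einstein's equation:
E_photon = hf = (6.626×10⁻³⁴ J·s)(1.512e+15 Hz) = 6.2531 eV
KE_max = E_photon - φ = 6.2531 - 2.8 = 3.4531 eV

Since eV_s = KE_max:
V_s = KE_max/e = 3.4531 V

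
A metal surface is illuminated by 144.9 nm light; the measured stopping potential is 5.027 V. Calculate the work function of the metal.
3.53 eV

The stopping potential gives the maximum kinetic energy: KE_max = eV_s = 5.027 eV

From Einstein's photoelectric equation: KE_max = hc/λ - φ
Rearranging: φ = hc/λ - KE_max

Calculate photon energy:
E_photon = hc/λ = (6.626×10⁻³⁴ J·s)(3×10⁸ m/s) / (144.9×10⁻⁹ m) = 8.5565 eV

Therefore:
φ = 8.5565 - 5.027 = 3.53 eV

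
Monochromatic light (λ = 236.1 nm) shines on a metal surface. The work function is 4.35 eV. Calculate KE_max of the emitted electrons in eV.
0.9013 eV

Using Einstein's photoelectric equation: KE_max = hf - φ = hc/λ - φ

First, calculate the photon energy:
E_photon = hc/λ = (6.626×10⁻³⁴ J·s)(3×10⁸ m/s) / (236.1×10⁻⁹ m)
E_photon = 5.2513 eV

Then, the maximum kinetic energy:
KE_max = E_photon - φ = 5.2513 eV - 4.35 eV = 0.9013 eV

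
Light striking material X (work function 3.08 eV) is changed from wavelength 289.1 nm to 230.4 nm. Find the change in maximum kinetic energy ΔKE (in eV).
1.0926 eV

Using Einstein's equation: KE_max = hc/λ - φ

For λ₁ = 289.1 nm:
KE₁ = hc/λ₁ - φ = 4.2886 - 3.08 = 1.2086 eV

For λ₂ = 230.4 nm:
KE₂ = hc/λ₂ - φ = 5.3813 - 3.08 = 2.3013 eV

Change in KE:
ΔKE = KE₂ - KE₁ = 2.3013 - 1.2086 = 1.0926 eV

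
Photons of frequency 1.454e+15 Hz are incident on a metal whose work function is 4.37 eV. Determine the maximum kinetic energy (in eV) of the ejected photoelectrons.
1.6433 eV

Using Einstein's photoelectric equation: KE_max = hf - φ

First, calculate the photon energy:
E_photon = hf = (6.626×10⁻³⁴ J·s)(1.454e+15 Hz)
E_photon = 6.0133 eV

Then, the maximum kinetic energy:
KE_max = E_photon - φ = 6.0133 eV - 4.37 eV = 1.6433 eV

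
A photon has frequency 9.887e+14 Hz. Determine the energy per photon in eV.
4.0889 eV

Using E = hf:

E = hf = (6.626×10⁻³⁴ J·s)(9.887e+14 Hz)
E = 4.0889 eV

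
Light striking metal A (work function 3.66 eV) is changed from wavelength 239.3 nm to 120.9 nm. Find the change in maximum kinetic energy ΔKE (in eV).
5.0740 eV

Using Einstein's equation: KE_max = hc/λ - φ

For λ₁ = 239.3 nm:
KE₁ = hc/λ₁ - φ = 5.1811 - 3.66 = 1.5211 eV

For λ₂ = 120.9 nm:
KE₂ = hc/λ₂ - φ = 10.2551 - 3.66 = 6.5951 eV

Change in KE:
ΔKE = KE₂ - KE₁ = 6.5951 - 1.5211 = 5.0740 eV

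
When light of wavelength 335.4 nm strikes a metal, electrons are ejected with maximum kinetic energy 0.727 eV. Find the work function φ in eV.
2.97 eV

From Einstein's photoelectric equation: KE_max = hf - φ = hc/λ - φ

Rearranging for φ:
φ = hc/λ - KE_max

Calculate photon energy:
E_photon = hc/λ = 3.6966 eV

Therefore:
φ = 3.6966 - 0.727 = 2.97 eV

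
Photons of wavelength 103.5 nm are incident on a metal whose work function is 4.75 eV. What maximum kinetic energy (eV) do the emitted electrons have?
7.2291 eV

Using Einstein's photoelectric equation: KE_max = hf - φ = hc/λ - φ

First, calculate the photon energy:
E_photon = hc/λ = (6.626×10⁻³⁴ J·s)(3×10⁸ m/s) / (103.5×10⁻⁹ m)
E_photon = 11.9791 eV

Then, the maximum kinetic energy:
KE_max = E_photon - φ = 11.9791 eV - 4.75 eV = 7.2291 eV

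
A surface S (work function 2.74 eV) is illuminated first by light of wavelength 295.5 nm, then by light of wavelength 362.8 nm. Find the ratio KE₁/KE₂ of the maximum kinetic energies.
2.1489

Using Einstein's equation: KE_max = hc/λ - φ

For λ₁ = 295.5 nm:
E₁ = hc/λ₁ = 4.1957 eV
KE₁ = E₁ - φ = 4.1957 - 2.74 = 1.4557 eV

For λ₂ = 362.8 nm:
E₂ = hc/λ₂ = 3.4174 eV
KE₂ = E₂ - φ = 3.4174 - 2.74 = 0.6774 eV

Ratio: KE₁/KE₂ = 1.4557/0.6774 = 2.1489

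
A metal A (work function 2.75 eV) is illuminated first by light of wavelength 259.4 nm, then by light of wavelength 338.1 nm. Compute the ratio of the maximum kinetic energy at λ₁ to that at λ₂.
2.2132

Using Einstein's equation: KE_max = hc/λ - φ

For λ₁ = 259.4 nm:
E₁ = hc/λ₁ = 4.7797 eV
KE₁ = E₁ - φ = 4.7797 - 2.75 = 2.0297 eV

For λ₂ = 338.1 nm:
E₂ = hc/λ₂ = 3.6671 eV
KE₂ = E₂ - φ = 3.6671 - 2.75 = 0.9171 eV

Ratio: KE₁/KE₂ = 2.0297/0.9171 = 2.2132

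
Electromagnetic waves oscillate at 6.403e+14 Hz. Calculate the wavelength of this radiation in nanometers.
468.21 nm

Using the wave equation: c = fλ

Solving for wavelength:
λ = c/f = (3×10⁸ m/s) / (6.403e+14 Hz)
λ = 468.21 nm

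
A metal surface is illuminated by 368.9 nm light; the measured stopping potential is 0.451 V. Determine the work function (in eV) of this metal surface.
2.91 eV

The stopping potential gives the maximum kinetic energy: KE_max = eV_s = 0.451 eV

From Einstein's photoelectric equation: KE_max = hc/λ - φ
Rearranging: φ = hc/λ - KE_max

Calculate photon energy:
E_photon = hc/λ = (6.626×10⁻³⁴ J·s)(3×10⁸ m/s) / (368.9×10⁻⁹ m) = 3.3609 eV

Therefore:
φ = 3.3609 - 0.451 = 2.91 eV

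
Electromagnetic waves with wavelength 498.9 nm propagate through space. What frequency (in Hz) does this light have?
6.0091e+14 Hz

Using the wave equation: c = fλ

Solving for frequency:
f = c/λ = (3×10⁸ m/s) / (498.9×10⁻⁹ m)
f = 6.0091e+14 Hz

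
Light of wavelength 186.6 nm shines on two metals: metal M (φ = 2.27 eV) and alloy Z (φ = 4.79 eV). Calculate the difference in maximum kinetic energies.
2.5200 eV

Using KE_max = hc/λ - φ for each metal:

Photon energy: E = hc/λ = 6.6444 eV

For metal M (φ₁ = 2.27 eV):
KE₁ = E - φ₁ = 6.6444 - 2.27 = 4.3744 eV

For alloy Z (φ₂ = 4.79 eV):
KE₂ = E - φ₂ = 6.6444 - 4.79 = 1.8544 eV

Difference:
ΔKE = KE₁ - KE₂ = 4.3744 - 1.8544 = 2.5200 eV

Note: The difference equals the difference in work functions: 4.79 - 2.27 = 2.52 eV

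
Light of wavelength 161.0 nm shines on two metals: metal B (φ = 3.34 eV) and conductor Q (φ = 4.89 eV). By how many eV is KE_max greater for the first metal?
1.5500 eV

Using KE_max = hc/λ - φ for each metal:

Photon energy: E = hc/λ = 7.7009 eV

For metal B (φ₁ = 3.34 eV):
KE₁ = E - φ₁ = 7.7009 - 3.34 = 4.3609 eV

For conductor Q (φ₂ = 4.89 eV):
KE₂ = E - φ₂ = 7.7009 - 4.89 = 2.8109 eV

Difference:
ΔKE = KE₁ - KE₂ = 4.3609 - 2.8109 = 1.5500 eV

Note: The difference equals the difference in work functions: 4.89 - 3.34 = 1.55 eV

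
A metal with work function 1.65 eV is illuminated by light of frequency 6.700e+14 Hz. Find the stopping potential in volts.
1.1209 V

The stopping potential V_s satisfies: eV_s = KE_max

First, find KE_max using Einstein's equation:
E_photon = hf = (6.626×10⁻³⁴ J·s)(6.700e+14 Hz) = 2.7709 eV
KE_max = E_photon - φ = 2.7709 - 1.65 = 1.1209 eV

Since eV_s = KE_max:
V_s = KE_max/e = 1.1209 V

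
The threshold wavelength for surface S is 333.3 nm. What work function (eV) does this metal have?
3.72 eV

At the threshold wavelength, photon energy equals work function:
φ = hc/λ₀

Calculating:
φ = (6.626×10⁻³⁴ J·s)(3×10⁸ m/s) / (333.3×10⁻⁹ m)
φ = 3.72 eV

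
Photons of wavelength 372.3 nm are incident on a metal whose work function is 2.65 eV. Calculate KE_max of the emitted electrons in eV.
0.6802 eV

Using Einstein's photoelectric equation: KE_max = hf - φ = hc/λ - φ

First, calculate the photon energy:
E_photon = hc/λ = (6.626×10⁻³⁴ J·s)(3×10⁸ m/s) / (372.3×10⁻⁹ m)
E_photon = 3.3302 eV

Then, the maximum kinetic energy:
KE_max = E_photon - φ = 3.3302 eV - 2.65 eV = 0.6802 eV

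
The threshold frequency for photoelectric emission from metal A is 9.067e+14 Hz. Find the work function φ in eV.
3.75 eV

At the threshold frequency, photon energy equals work function:
φ = hf₀

Calculating:
φ = (6.626×10⁻³⁴ J·s)(9.067e+14 Hz)
φ = 3.75 eV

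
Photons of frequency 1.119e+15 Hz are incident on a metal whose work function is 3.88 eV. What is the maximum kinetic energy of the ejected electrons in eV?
0.7478 eV

Using Einstein's photoelectric equation: KE_max = hf - φ

First, calculate the photon energy:
E_photon = hf = (6.626×10⁻³⁴ J·s)(1.119e+15 Hz)
E_photon = 4.6278 eV

Then, the maximum kinetic energy:
KE_max = E_photon - φ = 4.6278 eV - 3.88 eV = 0.7478 eV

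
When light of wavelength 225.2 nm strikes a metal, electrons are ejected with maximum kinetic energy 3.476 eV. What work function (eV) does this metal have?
2.03 eV

From Einstein's photoelectric equation: KE_max = hf - φ = hc/λ - φ

Rearranging for φ:
φ = hc/λ - KE_max

Calculate photon energy:
E_photon = hc/λ = 5.5055 eV

Therefore:
φ = 5.5055 - 3.476 = 2.03 eV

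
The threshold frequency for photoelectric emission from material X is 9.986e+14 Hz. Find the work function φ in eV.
4.13 eV

At the threshold frequency, photon energy equals work function:
φ = hf₀

Calculating:
φ = (6.626×10⁻³⁴ J·s)(9.986e+14 Hz)
φ = 4.13 eV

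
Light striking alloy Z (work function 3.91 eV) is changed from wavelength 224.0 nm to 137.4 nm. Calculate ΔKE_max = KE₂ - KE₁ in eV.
3.4886 eV

Using Einstein's equation: KE_max = hc/λ - φ

For λ₁ = 224.0 nm:
KE₁ = hc/λ₁ - φ = 5.5350 - 3.91 = 1.6250 eV

For λ₂ = 137.4 nm:
KE₂ = hc/λ₂ - φ = 9.0236 - 3.91 = 5.1136 eV

Change in KE:
ΔKE = KE₂ - KE₁ = 5.1136 - 1.6250 = 3.4886 eV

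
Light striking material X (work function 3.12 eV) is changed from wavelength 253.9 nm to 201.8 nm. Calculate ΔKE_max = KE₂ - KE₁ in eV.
1.2607 eV

Using Einstein's equation: KE_max = hc/λ - φ

For λ₁ = 253.9 nm:
KE₁ = hc/λ₁ - φ = 4.8832 - 3.12 = 1.7632 eV

For λ₂ = 201.8 nm:
KE₂ = hc/λ₂ - φ = 6.1439 - 3.12 = 3.0239 eV

Change in KE:
ΔKE = KE₂ - KE₁ = 3.0239 - 1.7632 = 1.2607 eV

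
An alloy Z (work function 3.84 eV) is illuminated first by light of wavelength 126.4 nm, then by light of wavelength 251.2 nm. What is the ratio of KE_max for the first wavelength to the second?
5.4477

Using Einstein's equation: KE_max = hc/λ - φ

For λ₁ = 126.4 nm:
E₁ = hc/λ₁ = 9.8089 eV
KE₁ = E₁ - φ = 9.8089 - 3.84 = 5.9689 eV

For λ₂ = 251.2 nm:
E₂ = hc/λ₂ = 4.9357 eV
KE₂ = E₂ - φ = 4.9357 - 3.84 = 1.0957 eV

Ratio: KE₁/KE₂ = 5.9689/1.0957 = 5.4477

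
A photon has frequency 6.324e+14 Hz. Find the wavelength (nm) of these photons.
474.06 nm

Using the wave equation: c = fλ

Solving for wavelength:
λ = c/f = (3×10⁸ m/s) / (6.324e+14 Hz)
λ = 474.06 nm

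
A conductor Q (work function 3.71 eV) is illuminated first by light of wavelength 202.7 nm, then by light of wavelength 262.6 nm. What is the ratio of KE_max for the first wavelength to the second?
2.3795

Using Einstein's equation: KE_max = hc/λ - φ

For λ₁ = 202.7 nm:
E₁ = hc/λ₁ = 6.1166 eV
KE₁ = E₁ - φ = 6.1166 - 3.71 = 2.4066 eV

For λ₂ = 262.6 nm:
E₂ = hc/λ₂ = 4.7214 eV
KE₂ = E₂ - φ = 4.7214 - 3.71 = 1.0114 eV

Ratio: KE₁/KE₂ = 2.4066/1.0114 = 2.3795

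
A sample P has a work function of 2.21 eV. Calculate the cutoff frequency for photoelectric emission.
5.3438e+14 Hz

The threshold frequency is when the photon energy equals the work function:
hf₀ = φ

Solving for f₀:
f₀ = φ/h = (2.21 eV × 1.602×10⁻¹⁹ J/eV) / (6.626×10⁻³⁴ J·s)
f₀ = 5.3438e+14 Hz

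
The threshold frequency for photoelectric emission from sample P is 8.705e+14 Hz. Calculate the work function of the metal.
3.60 eV

At the threshold frequency, photon energy equals work function:
φ = hf₀

Calculating:
φ = (6.626×10⁻³⁴ J·s)(8.705e+14 Hz)
φ = 3.60 eV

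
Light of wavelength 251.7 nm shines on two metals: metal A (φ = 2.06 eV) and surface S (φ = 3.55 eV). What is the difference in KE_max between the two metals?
1.4900 eV

Using KE_max = hc/λ - φ for each metal:

Photon energy: E = hc/λ = 4.9259 eV

For metal A (φ₁ = 2.06 eV):
KE₁ = E - φ₁ = 4.9259 - 2.06 = 2.8659 eV

For surface S (φ₂ = 3.55 eV):
KE₂ = E - φ₂ = 4.9259 - 3.55 = 1.3759 eV

Difference:
ΔKE = KE₁ - KE₂ = 2.8659 - 1.3759 = 1.4900 eV

Note: The difference equals the difference in work functions: 3.55 - 2.06 = 1.49 eV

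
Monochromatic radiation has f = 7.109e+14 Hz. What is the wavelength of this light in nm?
421.71 nm

Using the wave equation: c = fλ

Solving for wavelength:
λ = c/f = (3×10⁸ m/s) / (7.109e+14 Hz)
λ = 421.71 nm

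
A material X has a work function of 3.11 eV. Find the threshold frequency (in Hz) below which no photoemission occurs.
7.5199e+14 Hz

The threshold frequency is when the photon energy equals the work function:
hf₀ = φ

Solving for f₀:
f₀ = φ/h = (3.11 eV × 1.602×10⁻¹⁹ J/eV) / (6.626×10⁻³⁴ J·s)
f₀ = 7.5199e+14 Hz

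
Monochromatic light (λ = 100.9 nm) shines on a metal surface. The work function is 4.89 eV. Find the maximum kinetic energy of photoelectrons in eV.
7.3978 eV

Using Einstein's photoelectric equation: KE_max = hf - φ = hc/λ - φ

First, calculate the photon energy:
E_photon = hc/λ = (6.626×10⁻³⁴ J·s)(3×10⁸ m/s) / (100.9×10⁻⁹ m)
E_photon = 12.2878 eV

Then, the maximum kinetic energy:
KE_max = E_photon - φ = 12.2878 eV - 4.89 eV = 7.3978 eV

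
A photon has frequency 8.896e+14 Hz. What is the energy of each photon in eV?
3.6791 eV

Using E = hf:

E = hf = (6.626×10⁻³⁴ J·s)(8.896e+14 Hz)
E = 3.6791 eV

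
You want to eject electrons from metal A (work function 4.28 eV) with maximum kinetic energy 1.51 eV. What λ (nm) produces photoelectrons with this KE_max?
214.14 nm

From Einstein's equation: KE_max = hc/λ - φ

Rearranging for λ:
hc/λ = KE_max + φ
λ = hc/(KE_max + φ)

Required photon energy:
E_photon = KE_max + φ = 1.51 + 4.28 = 5.79 eV

Required wavelength:
λ = hc/E_photon = (6.626×10⁻³⁴)(3×10⁸) / (5.79 × 1.602×10⁻¹⁹)
λ = 214.14 nm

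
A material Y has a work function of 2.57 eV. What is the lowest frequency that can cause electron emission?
6.2142e+14 Hz

The threshold frequency is when the photon energy equals the work function:
hf₀ = φ

Solving for f₀:
f₀ = φ/h = (2.57 eV × 1.602×10⁻¹⁹ J/eV) / (6.626×10⁻³⁴ J·s)
f₀ = 6.2142e+14 Hz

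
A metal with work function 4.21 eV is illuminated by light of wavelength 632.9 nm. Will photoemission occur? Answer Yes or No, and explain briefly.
No

For photoemission, the photon energy must exceed the work function.

Photon energy: E = hc/λ = 1.9590 eV
Work function: φ = 4.21 eV

Since E_photon (1.9590 eV) < φ (4.21 eV), photoemission will NOT occur.
The threshold wavelength is λ₀ = hc/φ = 294.5 nm.
Since 632.9 nm > 294.5 nm, the photons lack sufficient energy.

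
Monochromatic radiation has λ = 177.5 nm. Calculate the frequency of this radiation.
1.6890e+15 Hz

Using the wave equation: c = fλ

Solving for frequency:
f = c/λ = (3×10⁸ m/s) / (177.5×10⁻⁹ m)
f = 1.6890e+15 Hz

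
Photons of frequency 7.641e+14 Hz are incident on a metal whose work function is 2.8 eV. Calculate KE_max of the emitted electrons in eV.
0.3601 eV

Using Einstein's photoelectric equation: KE_max = hf - φ

First, calculate the photon energy:
E_photon = hf = (6.626×10⁻³⁴ J·s)(7.641e+14 Hz)
E_photon = 3.1601 eV

Then, the maximum kinetic energy:
KE_max = E_photon - φ = 3.1601 eV - 2.8 eV = 0.3601 eV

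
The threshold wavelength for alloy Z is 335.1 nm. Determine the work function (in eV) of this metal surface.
3.70 eV

At the threshold wavelength, photon energy equals work function:
φ = hc/λ₀

Calculating:
φ = (6.626×10⁻³⁴ J·s)(3×10⁸ m/s) / (335.1×10⁻⁹ m)
φ = 3.70 eV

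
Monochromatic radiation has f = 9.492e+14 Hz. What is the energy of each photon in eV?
3.9256 eV

Using E = hf:

E = hf = (6.626×10⁻³⁴ J·s)(9.492e+14 Hz)
E = 3.9256 eV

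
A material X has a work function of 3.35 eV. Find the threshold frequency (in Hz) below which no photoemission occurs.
8.1003e+14 Hz

The threshold frequency is when the photon energy equals the work function:
hf₀ = φ

Solving for f₀:
f₀ = φ/h = (3.35 eV × 1.602×10⁻¹⁹ J/eV) / (6.626×10⁻³⁴ J·s)
f₀ = 8.1003e+14 Hz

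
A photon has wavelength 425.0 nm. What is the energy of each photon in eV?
2.9173 eV

Using E = hf = hc/λ:

E = hc/λ = (6.626×10⁻³⁴ J·s)(3×10⁸ m/s) / (425.0×10⁻⁹ m)
E = 2.9173 eV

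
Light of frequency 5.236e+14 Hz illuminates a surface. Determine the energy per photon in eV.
2.1654 eV

Using E = hf:

E = hf = (6.626×10⁻³⁴ J·s)(5.236e+14 Hz)
E = 2.1654 eV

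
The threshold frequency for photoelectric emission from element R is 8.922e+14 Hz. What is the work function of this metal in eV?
3.69 eV

At the threshold frequency, photon energy equals work function:
φ = hf₀

Calculating:
φ = (6.626×10⁻³⁴ J·s)(8.922e+14 Hz)
φ = 3.69 eV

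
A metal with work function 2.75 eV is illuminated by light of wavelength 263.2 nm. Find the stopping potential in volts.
1.9606 V

The stopping potential V_s satisfies: eV_s = KE_max

First, find KE_max using Einstein's equation:
E_photon = hc/λ = 4.7106 eV
KE_max = E_photon - φ = 4.7106 - 2.75 = 1.9606 eV

Since eV_s = KE_max:
V_s = KE_max/e = 1.9606 V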